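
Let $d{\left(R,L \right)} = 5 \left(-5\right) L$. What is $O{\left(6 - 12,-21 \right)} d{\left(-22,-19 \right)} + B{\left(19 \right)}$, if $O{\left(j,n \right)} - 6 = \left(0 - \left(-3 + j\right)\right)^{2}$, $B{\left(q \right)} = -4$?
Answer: $41321$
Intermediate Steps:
$d{\left(R,L \right)} = - 25 L$
$O{\left(j,n \right)} = 6 + \left(3 - j\right)^{2}$ ($O{\left(j,n \right)} = 6 + \left(0 - \left(-3 + j\right)\right)^{2} = 6 + \left(3 - j\right)^{2}$)
$O{\left(6 - 12,-21 \right)} d{\left(-22,-19 \right)} + B{\left(19 \right)} = \left(6 + \left(-3 + \left(6 - 12\right)\right)^{2}\right) \left(\left(-25\right) \left(-19\right)\right) - 4 = \left(6 + \left(-3 + \left(6 - 12\right)\right)^{2}\right) 475 - 4 = \left(6 + \left(-3 - 6\right)^{2}\right) 475 - 4 = \left(6 + \left(-9\right)^{2}\right) 475 - 4 = \left(6 + 81\right) 475 - 4 = 87 \cdot 475 - 4 = 41325 - 4 = 41321$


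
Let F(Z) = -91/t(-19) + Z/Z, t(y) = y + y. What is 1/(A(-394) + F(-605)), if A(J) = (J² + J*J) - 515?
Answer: 38/11778495 ≈ 3.2262e-6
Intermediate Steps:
t(y) = 2*y
A(J) = -515 + 2*J² (A(J) = (J² + J²) - 515 = 2*J² - 515 = -515 + 2*J²)
F(Z) = 129/38 (F(Z) = -91/(2*(-19)) + Z/Z = -91/(-38) + 1 = -91*(-1/38) + 1 = 91/38 + 1 = 129/38)
1/(A(-394) + F(-605)) = 1/((-515 + 2*(-394)²) + 129/38) = 1/((-515 + 2*155236) + 129/38) = 1/((-515 + 310472) + 129/38) = 1/(309957 + 129/38) = 1/(11778495/38) = 38/11778495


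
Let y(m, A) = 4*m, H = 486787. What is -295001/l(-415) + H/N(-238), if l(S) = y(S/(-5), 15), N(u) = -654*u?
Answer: -408534664/461397 ≈ -885.43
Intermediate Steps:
l(S) = -4*S/5 (l(S) = 4*(S/(-5)) = 4*(S*(-⅕)) = 4*(-S/5) = -4*S/5)
-295001/l(-415) + H/N(-238) = -295001/((-⅘*(-415))) + 486787/((-654*(-238))) = -295001/332 + 486787/155652 = -295001*1/332 + 486787*(1/155652) = -295001/332 + 69541/22236 = -408534664/461397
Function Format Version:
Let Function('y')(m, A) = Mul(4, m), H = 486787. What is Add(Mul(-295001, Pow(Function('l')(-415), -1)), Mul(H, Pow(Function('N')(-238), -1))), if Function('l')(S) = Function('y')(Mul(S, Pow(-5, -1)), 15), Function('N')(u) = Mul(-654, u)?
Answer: Rational(-408534664, 461397) ≈ -885.43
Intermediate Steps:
Function('l')(S) = Mul(Rational(-4, 5), S) (Function('l')(S) = Mul(4, Mul(S, Pow(-5, -1))) = Mul(4, Mul(S, Rational(-1, 5))) = Mul(4, Mul(Rational(-1, 5), S)) = Mul(Rational(-4, 5), S))
Add(Mul(-295001, Pow(Function('l')(-415), -1)), Mul(H, Pow(Function('N')(-238), -1))) = Add(Mul(-295001, Pow(Mul(Rational(-4, 5), -415), -1)), Mul(486787, Pow(Mul(-654, -238), -1))) = Add(Mul(-295001, Pow(332, -1)), Mul(486787, Pow(155652, -1))) = Add(Mul(-295001, Rational(1, 332)), Mul(486787, Rational(1, 155652))) = Add(Rational(-295001, 332), Rational(69541, 22236)) = Rational(-408534664, 461397)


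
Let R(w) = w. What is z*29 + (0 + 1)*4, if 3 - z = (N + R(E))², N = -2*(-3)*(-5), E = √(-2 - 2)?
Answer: -25893 + 3480*I ≈ -25893.0 + 3480.0*I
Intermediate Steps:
E = 2*I (E = √(-4) = 2*I ≈ 2.0*I)
N = -30 (N = 6*(-5) = -30)
z = 3 - (-30 + 2*I)² ≈ -893.0 + 120.0*I
z*29 + (0 + 1)*4 = (-893 + 120*I)*29 + (0 + 1)*4 = (-25897 + 3480*I) + 1*4 = (-25897 + 3480*I) + 4 = -25893 + 3480*I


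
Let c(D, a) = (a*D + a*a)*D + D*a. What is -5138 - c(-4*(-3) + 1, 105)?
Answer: -167573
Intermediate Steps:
c(D, a) = D*a + D*(a² + D*a) (c(D, a) = (D*a + a²)*D + D*a = (a² + D*a)*D + D*a = D*(a² + D*a) + D*a = D*a + D*(a² + D*a))
-5138 - c(-4*(-3) + 1, 105) = -5138 - (-4*(-3) + 1)*105*(1 + (-4*(-3) + 1) + 105) = -5138 - (12 + 1)*105*(1 + (12 + 1) + 105) = -5138 - 13*105*(1 + 13 + 105) = -5138 - 13*105*119 = -5138 - 1*162435 = -5138 - 162435 = -167573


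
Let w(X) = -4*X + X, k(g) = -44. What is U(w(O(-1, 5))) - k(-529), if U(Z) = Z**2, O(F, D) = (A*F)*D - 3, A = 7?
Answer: 13040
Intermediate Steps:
O(F, D) = -3 + 7*D*F (O(F, D) = (7*F)*D - 3 = 7*D*F - 3 = -3 + 7*D*F)
w(X) = -3*X
U(w(O(-1, 5))) - k(-529) = (-3*(-3 + 7*5*(-1)))**2 - 1*(-44) = (-3*(-3 - 35))**2 + 44 = (-3*(-38))**2 + 44 = 114**2 + 44 = 12996 + 44 = 13040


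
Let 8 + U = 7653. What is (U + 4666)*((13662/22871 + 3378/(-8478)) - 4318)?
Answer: -1717842246136991/32316723 ≈ -5.3156e+7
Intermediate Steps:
U = 7645 (U = -8 + 7653 = 7645)
(U + 4666)*((13662/22871 + 3378/(-8478)) - 4318) = (7645 + 4666)*((13662/22871 + 3378/(-8478)) - 4318) = 12311*((13662*(1/22871) + 3378*(-1/8478)) - 4318) = 12311*((13662/22871 - 563/1413) - 4318) = 12311*(6428033/32316723 - 4318) = 12311*(-139537181881/32316723) = -1717842246136991/32316723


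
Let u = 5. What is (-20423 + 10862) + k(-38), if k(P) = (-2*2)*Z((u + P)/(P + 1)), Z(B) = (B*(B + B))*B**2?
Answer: -17928340689/1874161 ≈ -9566.1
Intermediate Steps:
Z(B) = 2*B**4 (Z(B) = (B*(2*B))*B**2 = (2*B**2)*B**2 = 2*B**4)
k(P) = -8*(5 + P)**4/(1 + P)**4 (k(P) = (-2*2)*(2*((5 + P)/(P + 1))**4) = -8*((5 + P)/(1 + P))**4 = -8*(5 + P)**4/(1 + P)**4)
(-20423 + 10862) + k(-38) = (-20423 + 10862) - 8*(5 - 38)**4/(1 - 38)**4 = -9561 - 8*(-33)**4/(-37)**4 = -9561 - 8*1/1874161*1185921 = -9561 - 9487368/1874161 = -17928340689/1874161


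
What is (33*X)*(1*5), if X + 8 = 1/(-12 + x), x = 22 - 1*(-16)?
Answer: -34155/26 ≈ -1313.7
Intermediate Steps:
x = 38 (x = 22 + 16 = 38)
X = -207/26 (X = -8 + 1/(-12 + 38) = -8 + 1/26 = -207/26 ≈ -7.9615)
(33*X)*(1*5) = (33*(-207/26))*(1*5) = -6831/26*5 = -34155/26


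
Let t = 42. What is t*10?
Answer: 420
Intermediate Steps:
t*10 = 42*10 = 420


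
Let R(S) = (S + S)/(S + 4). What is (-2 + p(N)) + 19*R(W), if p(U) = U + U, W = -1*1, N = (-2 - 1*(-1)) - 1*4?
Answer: -74/3 ≈ -24.667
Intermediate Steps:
N = -5 (N = (-2 + 1) - 4 = -1 - 4 = -5)
W = -1
p(U) = 2*U
R(S) = 2*S/(4 + S) (R(S) = (2*S)/(4 + S) = 2*S/(4 + S))
(-2 + p(N)) + 19*R(W) = (-2 + 2*(-5)) + 19*(2*(-1)/(4 - 1)) = (-2 - 10) + 19*(2*(-1)/3) = -12 + 19*(2*(-1)*(⅓)) = -12 + 19*(-⅔) = -12 - 38/3 = -74/3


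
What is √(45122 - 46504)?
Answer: I*√1382 ≈ 37.175*I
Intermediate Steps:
√(45122 - 46504) = √(-1382) = I*√1382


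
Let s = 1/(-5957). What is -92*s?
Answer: 4/259 ≈ 0.015444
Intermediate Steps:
s = -1/5957 ≈ -0.00016787
-92*s = -92*(-1/5957) = 4/259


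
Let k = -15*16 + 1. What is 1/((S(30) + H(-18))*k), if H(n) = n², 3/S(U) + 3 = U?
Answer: -9/697163 ≈ -1.2909e-5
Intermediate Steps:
S(U) = 3/(-3 + U)
k = -239 (k = -240 + 1 = -239)
1/((S(30) + H(-18))*k) = 1/((3/(-3 + 30) + (-18)²)*(-239)) = -1/239/(3/27 + 324) = -1/239/(3*(1/27) + 324) = -1/239/(⅑ + 324) = -1/239/(2917/9) = (9/2917)*(-1/239) = -9/697163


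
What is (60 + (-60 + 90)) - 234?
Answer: -144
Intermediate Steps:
(60 + (-60 + 90)) - 234 = (60 + 30) - 234 = 90 - 234 = -144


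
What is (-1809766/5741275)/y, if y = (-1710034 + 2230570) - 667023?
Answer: 1809766/841022150925 ≈ 2.1519e-6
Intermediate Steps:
y = -146487 (y = 520536 - 667023 = -146487)
(-1809766/5741275)/y = -1809766/5741275/(-146487) = -1809766*1/5741275*(-1/146487) = -1809766/5741275*(-1/146487) = 1809766/841022150925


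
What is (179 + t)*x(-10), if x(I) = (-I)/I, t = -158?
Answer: -21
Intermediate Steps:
x(I) = -1
(179 + t)*x(-10) = (179 - 158)*(-1) = 21*(-1) = -21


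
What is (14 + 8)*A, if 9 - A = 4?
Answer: 110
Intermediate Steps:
A = 5 (A = 9 - 1*4 = 9 - 4 = 5)
(14 + 8)*A = (14 + 8)*5 = 22*5 = 110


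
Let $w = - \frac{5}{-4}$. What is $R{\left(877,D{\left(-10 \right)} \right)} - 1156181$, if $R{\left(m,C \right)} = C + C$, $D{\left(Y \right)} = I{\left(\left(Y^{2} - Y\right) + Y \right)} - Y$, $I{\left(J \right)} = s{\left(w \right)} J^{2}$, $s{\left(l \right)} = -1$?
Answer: $-1176161$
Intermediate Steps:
$w = \frac{5}{4}$ ($w = \left(-5\right) \left(- \frac{1}{4}\right) = \frac{5}{4} \approx 1.25$)
$I{\left(J \right)} = - J^{2}$
$D{\left(Y \right)} = - Y - Y^{4}$ ($D{\left(Y \right)} = - \left(\left(Y^{2} - Y\right) + Y\right)^{2} - Y = - \left(Y^{2}\right)^{2} - Y = - Y^{4} - Y = - Y - Y^{4}$)
$R{\left(m,C \right)} = 2 C$
$R{\left(877,D{\left(-10 \right)} \right)} - 1156181 = 2 \left(\left(-1\right) \left(-10\right) - \left(-10\right)^{4}\right) - 1156181 = 2 \left(10 - 10000\right) - 1156181 = 2 \left(-9990\right) - 1156181 = -19980 - 1156181 = -1176161$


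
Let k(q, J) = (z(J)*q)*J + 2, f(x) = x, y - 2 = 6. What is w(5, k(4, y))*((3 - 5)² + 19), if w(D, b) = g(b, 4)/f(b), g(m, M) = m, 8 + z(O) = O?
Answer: 23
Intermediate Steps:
y = 8 (y = 2 + 6 = 8)
z(O) = -8 + O
k(q, J) = 2 + J*q*(-8 + J) (k(q, J) = ((-8 + J)*q)*J + 2 = (q*(-8 + J))*J + 2 = J*q*(-8 + J) + 2 = 2 + J*q*(-8 + J))
w(D, b) = 1 (w(D, b) = b/b = 1)
w(5, k(4, y))*((3 - 5)² + 19) = 1*((3 - 5)² + 19) = 1*((-2)² + 19) = 1*(4 + 19) = 1*23 = 23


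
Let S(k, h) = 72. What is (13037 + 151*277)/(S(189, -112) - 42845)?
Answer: -54864/42773 ≈ -1.2827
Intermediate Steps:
(13037 + 151*277)/(S(189, -112) - 42845) = (13037 + 151*277)/(72 - 42845) = (13037 + 41827)/(-42773) = 54864*(-1/42773) = -54864/42773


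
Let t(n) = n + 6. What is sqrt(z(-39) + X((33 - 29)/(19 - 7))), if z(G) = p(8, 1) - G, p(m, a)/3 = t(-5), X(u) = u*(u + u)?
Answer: 2*sqrt(95)/3 ≈ 6.4979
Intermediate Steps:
X(u) = 2*u**2 (X(u) = u*(2*u) = 2*u**2)
t(n) = 6 + n
p(m, a) = 3 (p(m, a) = 3*(6 - 5) = 3*1 = 3)
z(G) = 3 - G
sqrt(z(-39) + X((33 - 29)/(19 - 7))) = sqrt((3 - 1*(-39)) + 2*((33 - 29)/(19 - 7))**2) = sqrt((3 + 39) + 2*(4/12)**2) = sqrt(42 + 2*(4*(1/12))**2) = sqrt(42 + 2*(1/3)**2) = sqrt(42 + 2*(1/9)) = sqrt(42 + 2/9) = sqrt(380/9) = 2*sqrt(95)/3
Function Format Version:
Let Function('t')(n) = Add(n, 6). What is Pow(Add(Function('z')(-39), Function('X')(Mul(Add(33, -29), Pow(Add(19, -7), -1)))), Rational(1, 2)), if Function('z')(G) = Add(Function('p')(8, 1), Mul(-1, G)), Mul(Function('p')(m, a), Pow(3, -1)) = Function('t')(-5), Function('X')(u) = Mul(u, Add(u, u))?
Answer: Mul(Rational(2, 3), Pow(95, Rational(1, 2))) ≈ 6.4979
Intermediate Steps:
Function('X')(u) = Mul(2, Pow(u, 2)) (Function('X')(u) = Mul(u, Mul(2, u)) = Mul(2, Pow(u, 2)))
Function('t')(n) = Add(6, n)
Function('p')(m, a) = 3 (Function('p')(m, a) = Mul(3, Add(6, -5)) = Mul(3, 1) = 3)
Function('z')(G) = Add(3, Mul(-1, G))
Pow(Add(Function('z')(-39), Function('X')(Mul(Add(33, -29), Pow(Add(19, -7), -1)))), Rational(1, 2)) = Pow(Add(Add(3, Mul(-1, -39)), Mul(2, Pow(Mul(Add(33, -29), Pow(Add(19, -7), -1)), 2))), Rational(1, 2)) = Pow(Add(Add(3, 39), Mul(2, Pow(Mul(4, Pow(12, -1)), 2))), Rational(1, 2)) = Pow(Add(42, Mul(2, Pow(Mul(4, Rational(1, 12)), 2))), Rational(1, 2)) = Pow(Add(42, Mul(2, Pow(Rational(1, 3), 2))), Rational(1, 2)) = Pow(Add(42, Mul(2, Rational(1, 9))), Rational(1, 2)) = Pow(Add(42, Rational(2, 9)), Rational(1, 2)) = Pow(Rational(380, 9), Rational(1, 2)) = Mul(Rational(2, 3), Pow(95, Rational(1, 2)))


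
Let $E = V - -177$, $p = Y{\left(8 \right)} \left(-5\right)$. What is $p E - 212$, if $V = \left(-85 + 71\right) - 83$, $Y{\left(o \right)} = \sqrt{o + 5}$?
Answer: $-212 - 400 \sqrt{13} \approx -1654.2$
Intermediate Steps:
$Y{\left(o \right)} = \sqrt{5 + o}$
$p = - 5 \sqrt{13}$ ($p = \sqrt{5 + 8} \left(-5\right) = \sqrt{13} \left(-5\right) = - 5 \sqrt{13} \approx -18.028$)
$V = -97$ ($V = -14 - 83 = -97$)
$E = 80$ ($E = -97 - -177 = -97 + 177 = 80$)
$p E - 212 = - 5 \sqrt{13} \cdot 80 - 212 = - 400 \sqrt{13} - 212 = -212 - 400 \sqrt{13}$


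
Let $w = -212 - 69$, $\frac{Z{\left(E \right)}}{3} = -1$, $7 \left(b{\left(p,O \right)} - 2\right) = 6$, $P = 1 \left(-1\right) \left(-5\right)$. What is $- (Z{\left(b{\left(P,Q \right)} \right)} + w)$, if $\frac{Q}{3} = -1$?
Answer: $284$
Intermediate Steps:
$Q = -3$ ($Q = 3 \left(-1\right) = -3$)
$P = 5$ ($P = \left(-1\right) \left(-5\right) = 5$)
$b{\left(p,O \right)} = \frac{20}{7}$ ($b{\left(p,O \right)} = 2 + \frac{1}{7} \cdot 6 = 2 + \frac{6}{7} = \frac{20}{7}$)
$Z{\left(E \right)} = -3$ ($Z{\left(E \right)} = 3 \left(-1\right) = -3$)
$w = -281$
$- (Z{\left(b{\left(P,Q \right)} \right)} + w) = - (-3 - 281) = \left(-1\right) \left(-284\right) = 284$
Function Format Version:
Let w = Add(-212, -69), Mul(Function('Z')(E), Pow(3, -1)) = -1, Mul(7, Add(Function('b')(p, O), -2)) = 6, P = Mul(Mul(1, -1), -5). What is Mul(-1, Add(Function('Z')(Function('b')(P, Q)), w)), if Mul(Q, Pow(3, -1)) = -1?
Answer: 284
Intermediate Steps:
Q = -3 (Q = Mul(3, -1) = -3)
P = 5 (P = Mul(-1, -5) = 5)
Function('b')(p, O) = Rational(20, 7) (Function('b')(p, O) = Add(2, Mul(Rational(1, 7), 6)) = Add(2, Rational(6, 7)) = Rational(20, 7))
Function('Z')(E) = -3 (Function('Z')(E) = Mul(3, -1) = -3)
w = -281
Mul(-1, Add(Function('Z')(Function('b')(P, Q)), w)) = Mul(-1, Add(-3, -281)) = Mul(-1, -284) = 284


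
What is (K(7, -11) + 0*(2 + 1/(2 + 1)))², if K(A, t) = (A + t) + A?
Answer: 9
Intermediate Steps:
K(A, t) = t + 2*A
(K(7, -11) + 0*(2 + 1/(2 + 1)))² = ((-11 + 2*7) + 0*(2 + 1/(2 + 1)))² = ((-11 + 14) + 0*(2 + 1/3))² = (3 + 0*(2 + ⅓))² = (3 + 0*(7/3))² = (3 + 0)² = 3² = 9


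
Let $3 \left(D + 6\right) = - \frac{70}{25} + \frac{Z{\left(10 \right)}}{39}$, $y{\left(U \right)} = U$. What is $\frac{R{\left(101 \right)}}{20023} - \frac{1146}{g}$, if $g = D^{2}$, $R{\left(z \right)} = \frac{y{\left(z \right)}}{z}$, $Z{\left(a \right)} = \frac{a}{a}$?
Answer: $- \frac{7852800955949}{328589463823} \approx -23.899$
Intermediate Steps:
$Z{\left(a \right)} = 1$
$R{\left(z \right)} = 1$ ($R{\left(z \right)} = \frac{z}{z} = 1$)
$D = - \frac{4051}{585}$ ($D = -6 + \frac{- \frac{70}{25} + 1 \cdot \frac{1}{39}}{3} = -6 + \frac{\left(-70\right) \frac{1}{25} + 1 \cdot \frac{1}{39}}{3} = -6 + \frac{- \frac{14}{5} + \frac{1}{39}}{3} = -6 + \frac{1}{3} \left(- \frac{541}{195}\right) = -6 - \frac{541}{585} = - \frac{4051}{585} \approx -6.9248$)
$g = \frac{16410601}{342225}$ ($g = \left(- \frac{4051}{585}\right)^{2} = \frac{16410601}{342225} \approx 47.953$)
$\frac{R{\left(101 \right)}}{20023} - \frac{1146}{g} = 1 \cdot \frac{1}{20023} - \frac{1146}{\frac{16410601}{342225}} = 1 \cdot \frac{1}{20023} - \frac{392189850}{16410601} = \frac{1}{20023} - \frac{392189850}{16410601} = - \frac{7852800955949}{328589463823}$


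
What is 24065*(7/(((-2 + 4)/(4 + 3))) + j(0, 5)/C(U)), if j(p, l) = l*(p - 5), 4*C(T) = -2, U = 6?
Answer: 3585685/2 ≈ 1.7928e+6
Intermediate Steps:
C(T) = -½ (C(T) = (¼)*(-2) = -½)
j(p, l) = l*(-5 + p)
24065*(7/(((-2 + 4)/(4 + 3))) + j(0, 5)/C(U)) = 24065*(7/(((-2 + 4)/(4 + 3))) + (5*(-5 + 0))/(-½)) = 24065*(7/((2/7)) + (5*(-5))*(-2)) = 24065*(7/((2*(⅐))) - 25*(-2)) = 24065*(7/(2/7) + 50) = 24065*(7*(7/2) + 50) = 24065*(49/2 + 50) = 24065*(149/2) = 3585685/2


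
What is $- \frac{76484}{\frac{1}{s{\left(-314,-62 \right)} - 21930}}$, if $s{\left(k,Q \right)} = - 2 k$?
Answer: $1629262168$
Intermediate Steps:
$- \frac{76484}{\frac{1}{s{\left(-314,-62 \right)} - 21930}} = - \frac{76484}{\frac{1}{\left(-2\right) \left(-314\right) - 21930}} = - \frac{76484}{\frac{1}{628 - 21930}} = - \frac{76484}{\frac{1}{-21302}} = - \frac{76484}{- \frac{1}{21302}} = \left(-76484\right) \left(-21302\right) = 1629262168$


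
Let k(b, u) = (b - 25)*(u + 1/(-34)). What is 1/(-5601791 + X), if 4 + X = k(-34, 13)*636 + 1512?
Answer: -17/103478853 ≈ -1.6428e-7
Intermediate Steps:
k(b, u) = (-25 + b)*(-1/34 + u) (k(b, u) = (-25 + b)*(u - 1/34) = (-25 + b)*(-1/34 + u))
X = -8248406/17 (X = -4 + ((25/34 - 25*13 - 1/34*(-34) - 34*13)*636 + 1512) = -4 + ((25/34 - 325 + 1 - 442)*636 + 1512) = -4 + (-26019/34*636 + 1512) = -4 + (-8274042/17 + 1512) = -4 - 8248338/17 = -8248406/17 ≈ -4.8520e+5)
1/(-5601791 + X) = 1/(-5601791 - 8248406/17) = 1/(-103478853/17) = -17/103478853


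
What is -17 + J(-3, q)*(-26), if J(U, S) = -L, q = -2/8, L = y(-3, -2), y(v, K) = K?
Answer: -69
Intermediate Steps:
L = -2
q = -1/4 (q = -2*1/8 = -1/4 ≈ -0.25000)
J(U, S) = 2 (J(U, S) = -1*(-2) = 2)
-17 + J(-3, q)*(-26) = -17 + 2*(-26) = -17 - 52 = -69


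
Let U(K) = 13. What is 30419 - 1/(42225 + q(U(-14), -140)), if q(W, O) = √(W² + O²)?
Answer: 54234973666439/1782930856 + √19769/1782930856 ≈ 30419.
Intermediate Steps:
q(W, O) = √(O² + W²)
30419 - 1/(42225 + q(U(-14), -140)) = 30419 - 1/(42225 + √((-140)² + 13²)) = 30419 - 1/(42225 + √(19600 + 169)) = 30419 - 1/(42225 + √19769)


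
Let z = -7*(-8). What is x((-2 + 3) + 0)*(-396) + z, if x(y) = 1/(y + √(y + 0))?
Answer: -142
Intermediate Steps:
z = 56
x(y) = 1/(y + √y)
x((-2 + 3) + 0)*(-396) + z = -396/(((-2 + 3) + 0) + √((-2 + 3) + 0)) + 56 = -396/((1 + 0) + √(1 + 0)) + 56 = -396/(1 + √1) + 56 = -396/(1 + 1) + 56 = -396/2 + 56 = (½)*(-396) + 56 = -198 + 56 = -142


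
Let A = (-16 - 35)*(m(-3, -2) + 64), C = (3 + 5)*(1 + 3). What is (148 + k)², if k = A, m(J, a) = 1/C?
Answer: 9952656169/1024 ≈ 9.7194e+6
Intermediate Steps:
C = 32 (C = 8*4 = 32)
m(J, a) = 1/32
A = -104499/32 (A = (-16 - 35)*(1/32 + 64) = -51*2049/32 = -104499/32 ≈ -3265.6)
k = -104499/32 ≈ -3265.6
(148 + k)² = (148 - 104499/32)² = (-99763/32)² = 9952656169/1024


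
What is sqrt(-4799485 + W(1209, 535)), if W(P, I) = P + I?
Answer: 13*I*sqrt(28389) ≈ 2190.4*I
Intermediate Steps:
W(P, I) = I + P
sqrt(-4799485 + W(1209, 535)) = sqrt(-4799485 + (535 + 1209)) = sqrt(-4799485 + 1744) = sqrt(-4797741) = 13*I*sqrt(28389)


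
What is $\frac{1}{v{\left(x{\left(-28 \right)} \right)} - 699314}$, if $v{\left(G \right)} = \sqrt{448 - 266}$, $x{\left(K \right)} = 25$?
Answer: $- \frac{49951}{34931433601} - \frac{\sqrt{182}}{489040070414} \approx -1.43 \cdot 10^{-6}$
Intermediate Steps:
$v{\left(G \right)} = \sqrt{182}$
$\frac{1}{v{\left(x{\left(-28 \right)} \right)} - 699314} = \frac{1}{\sqrt{182} - 699314} = \frac{1}{-699314 + \sqrt{182}}$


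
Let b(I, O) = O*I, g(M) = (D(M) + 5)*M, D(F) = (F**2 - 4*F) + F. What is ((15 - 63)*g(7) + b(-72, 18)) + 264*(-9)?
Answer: -14760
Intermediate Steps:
D(F) = F**2 - 3*F
g(M) = M*(5 + M*(-3 + M)) (g(M) = (M*(-3 + M) + 5)*M = (5 + M*(-3 + M))*M = M*(5 + M*(-3 + M)))
b(I, O) = I*O
((15 - 63)*g(7) + b(-72, 18)) + 264*(-9) = ((15 - 63)*(7*(5 + 7*(-3 + 7))) - 72*18) + 264*(-9) = (-336*(5 + 7*4) - 1296) - 2376 = (-336*(5 + 28) - 1296) - 2376 = (-336*33 - 1296) - 2376 = (-48*231 - 1296) - 2376 = (-11088 - 1296) - 2376 = -12384 - 2376 = -14760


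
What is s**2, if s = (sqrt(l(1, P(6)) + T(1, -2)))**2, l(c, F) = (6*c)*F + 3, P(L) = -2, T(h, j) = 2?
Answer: 49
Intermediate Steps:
l(c, F) = 3 + 6*F*c (l(c, F) = 6*F*c + 3 = 3 + 6*F*c)
s = -7 (s = (sqrt((3 + 6*(-2)*1) + 2))**2 = (sqrt((3 - 12) + 2))**2 = (sqrt(-9 + 2))**2 = (sqrt(-7))**2 = (I*sqrt(7))**2 = -7)
s**2 = (-7)**2 = 49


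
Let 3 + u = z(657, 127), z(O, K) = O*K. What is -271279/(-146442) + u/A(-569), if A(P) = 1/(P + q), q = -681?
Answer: -15273168118721/146442 ≈ -1.0430e+8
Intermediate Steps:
z(O, K) = K*O
u = 83436 (u = -3 + 127*657 = -3 + 83439 = 83436)
A(P) = 1/(-681 + P) (A(P) = 1/(P - 681) = 1/(-681 + P))
-271279/(-146442) + u/A(-569) = -271279/(-146442) + 83436/(1/(-681 - 569)) = -271279*(-1/146442) + 83436/(1/(-1250)) = 271279/146442 + 83436/(-1/1250) = 271279/146442 + 83436*(-1250) = 271279/146442 - 104295000 = -15273168118721/146442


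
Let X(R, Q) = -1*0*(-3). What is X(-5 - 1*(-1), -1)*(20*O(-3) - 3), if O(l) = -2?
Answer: 0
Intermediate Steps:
X(R, Q) = 0 (X(R, Q) = 0*(-3) = 0)
X(-5 - 1*(-1), -1)*(20*O(-3) - 3) = 0*(20*(-2) - 3) = 0*(-40 - 3) = 0*(-43) = 0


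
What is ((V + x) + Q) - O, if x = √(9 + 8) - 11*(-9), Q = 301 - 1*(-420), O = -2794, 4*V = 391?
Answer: 14847/4 + √17 ≈ 3715.9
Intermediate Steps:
V = 391/4 (V = (¼)*391 = 391/4 ≈ 97.750)
Q = 721 (Q = 301 + 420 = 721)
x = 99 + √17 (x = √17 + 99 = 99 + √17 ≈ 103.12)
((V + x) + Q) - O = ((391/4 + (99 + √17)) + 721) - 1*(-2794) = ((787/4 + √17) + 721) + 2794 = (3671/4 + √17) + 2794 = 14847/4 + √17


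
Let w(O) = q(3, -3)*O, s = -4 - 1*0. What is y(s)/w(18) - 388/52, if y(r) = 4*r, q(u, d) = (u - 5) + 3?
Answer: -977/117 ≈ -8.3504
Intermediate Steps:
s = -4 (s = -4 + 0 = -4)
q(u, d) = -2 + u (q(u, d) = (-5 + u) + 3 = -2 + u)
w(O) = O (w(O) = (-2 + 3)*O = 1*O = O)
y(s)/w(18) - 388/52 = (4*(-4))/18 - 388/52 = -16*1/18 - 388*1/52 = -8/9 - 97/13 = -977/117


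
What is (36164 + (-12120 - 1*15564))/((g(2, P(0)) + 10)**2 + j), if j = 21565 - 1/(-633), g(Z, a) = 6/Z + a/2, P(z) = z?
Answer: 5367840/13757623 ≈ 0.39017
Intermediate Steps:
g(Z, a) = a/2 + 6/Z (g(Z, a) = 6/Z + a*(1/2) = 6/Z + a/2 = a/2 + 6/Z)
j = 13650646/633 (j = 21565 - 1*(-1/633) = 21565 + 1/633 = 13650646/633 ≈ 21565.)
(36164 + (-12120 - 1*15564))/((g(2, P(0)) + 10)**2 + j) = (36164 + (-12120 - 1*15564))/((((1/2)*0 + 6/2) + 10)**2 + 13650646/633) = (36164 + (-12120 - 15564))/(((0 + 6*(1/2)) + 10)**2 + 13650646/633) = (36164 - 27684)/(((0 + 3) + 10)**2 + 13650646/633) = 8480/((3 + 10)**2 + 13650646/633) = 8480/(13**2 + 13650646/633) = 8480/(169 + 13650646/633) = 8480/(13757623/633) = 8480*(633/13757623) = 5367840/13757623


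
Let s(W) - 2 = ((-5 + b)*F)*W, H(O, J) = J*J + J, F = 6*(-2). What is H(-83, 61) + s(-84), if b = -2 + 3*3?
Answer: 5800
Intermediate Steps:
b = 7 (b = -2 + 9 = 7)
F = -12
H(O, J) = J + J² (H(O, J) = J² + J = J + J²)
s(W) = 2 - 24*W (s(W) = 2 + ((-5 + 7)*(-12))*W = 2 + (2*(-12))*W = 2 - 24*W)
H(-83, 61) + s(-84) = 61*(1 + 61) + (2 - 24*(-84)) = 61*62 + (2 + 2016) = 3782 + 2018 = 5800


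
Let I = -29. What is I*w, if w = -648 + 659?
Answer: -319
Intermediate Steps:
w = 11
I*w = -29*11 = -319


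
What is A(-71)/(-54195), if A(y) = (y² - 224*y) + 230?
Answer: -4235/10839 ≈ -0.39072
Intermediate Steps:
A(y) = 230 + y² - 224*y
A(-71)/(-54195) = (230 + (-71)² - 224*(-71))/(-54195) = (230 + 5041 + 15904)*(-1/54195) = 21175*(-1/54195) = -4235/10839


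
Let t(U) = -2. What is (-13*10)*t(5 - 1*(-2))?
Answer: 260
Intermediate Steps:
(-13*10)*t(5 - 1*(-2)) = -13*10*(-2) = -130*(-2) = 260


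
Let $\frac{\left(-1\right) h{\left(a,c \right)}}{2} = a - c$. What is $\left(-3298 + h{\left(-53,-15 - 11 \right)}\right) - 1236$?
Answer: $-4480$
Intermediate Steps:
$h{\left(a,c \right)} = - 2 a + 2 c$ ($h{\left(a,c \right)} = - 2 \left(a - c\right) = - 2 a + 2 c$)
$\left(-3298 + h{\left(-53,-15 - 11 \right)}\right) - 1236 = \left(-3298 + \left(\left(-2\right) \left(-53\right) + 2 \left(-15 - 11\right)\right)\right) - 1236 = \left(-3298 + \left(106 + 2 \left(-15 - 11\right)\right)\right) - 1236 = \left(-3298 + \left(106 + 2 \left(-26\right)\right)\right) - 1236 = \left(-3298 + \left(106 - 52\right)\right) - 1236 = \left(-3298 + 54\right) - 1236 = -3244 - 1236 = -4480$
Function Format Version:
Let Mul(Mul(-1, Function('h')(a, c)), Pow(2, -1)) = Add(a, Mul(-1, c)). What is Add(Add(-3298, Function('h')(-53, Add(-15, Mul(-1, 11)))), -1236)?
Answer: -4480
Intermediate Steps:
Function('h')(a, c) = Add(Mul(-2, a), Mul(2, c)) (Function('h')(a, c) = Mul(-2, Add(a, Mul(-1, c))) = Add(Mul(-2, a), Mul(2, c)))
Add(Add(-3298, Function('h')(-53, Add(-15, Mul(-1, 11)))), -1236) = Add(Add(-3298, Add(Mul(-2, -53), Mul(2, Add(-15, Mul(-1, 11))))), -1236) = Add(Add(-3298, Add(106, Mul(2, Add(-15, -11)))), -1236) = Add(Add(-3298, Add(106, Mul(2, -26))), -1236) = Add(Add(-3298, Add(106, -52)), -1236) = Add(Add(-3298, 54), -1236) = Add(-3244, -1236) = -4480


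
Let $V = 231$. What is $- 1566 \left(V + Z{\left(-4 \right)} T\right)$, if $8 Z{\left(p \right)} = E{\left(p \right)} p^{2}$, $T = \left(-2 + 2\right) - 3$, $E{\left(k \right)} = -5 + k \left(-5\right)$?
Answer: $-220806$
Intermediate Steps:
$E{\left(k \right)} = -5 - 5 k$
$T = -3$ ($T = 0 - 3 = -3$)
$Z{\left(p \right)} = \frac{p^{2} \left(-5 - 5 p\right)}{8}$ ($Z{\left(p \right)} = \frac{\left(-5 - 5 p\right) p^{2}}{8} = \frac{p^{2} \left(-5 - 5 p\right)}{8}$)
$- 1566 \left(V + Z{\left(-4 \right)} T\right) = - 1566 \left(231 + \frac{5 \left(-4\right)^{2} \left(-1 - -4\right)}{8} \left(-3\right)\right) = - 1566 \left(231 + \frac{5}{8} \cdot 16 \left(-1 + 4\right) \left(-3\right)\right) = - 1566 \left(231 + \frac{5}{8} \cdot 16 \cdot 3 \left(-3\right)\right) = - 1566 \left(231 + 30 \left(-3\right)\right) = - 1566 \left(231 - 90\right) = \left(-1566\right) 141 = -220806$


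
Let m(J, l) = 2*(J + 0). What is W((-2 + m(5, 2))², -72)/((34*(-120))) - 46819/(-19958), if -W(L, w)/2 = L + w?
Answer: 701111/299370 ≈ 2.3420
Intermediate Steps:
m(J, l) = 2*J
W(L, w) = -2*L - 2*w (W(L, w) = -2*(L + w) = -2*L - 2*w)
W((-2 + m(5, 2))², -72)/((34*(-120))) - 46819/(-19958) = (-2*(-2 + 2*5)² - 2*(-72))/((34*(-120))) - 46819/(-19958) = (-2*(-2 + 10)² + 144)/(-4080) - 46819*(-1/19958) = (-2*8² + 144)*(-1/4080) + 46819/19958 = (-2*64 + 144)*(-1/4080) + 46819/19958 = (-128 + 144)*(-1/4080) + 46819/19958 = 16*(-1/4080) + 46819/19958 = -1/255 + 46819/19958 = 701111/299370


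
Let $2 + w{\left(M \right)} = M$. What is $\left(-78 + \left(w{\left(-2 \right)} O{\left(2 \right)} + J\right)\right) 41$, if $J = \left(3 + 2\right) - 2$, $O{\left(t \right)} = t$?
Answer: $-3403$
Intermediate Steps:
$w{\left(M \right)} = -2 + M$
$J = 3$ ($J = 5 - 2 = 3$)
$\left(-78 + \left(w{\left(-2 \right)} O{\left(2 \right)} + J\right)\right) 41 = \left(-78 + \left(\left(-2 - 2\right) 2 + 3\right)\right) 41 = \left(-78 + \left(\left(-4\right) 2 + 3\right)\right) 41 = \left(-78 + \left(-8 + 3\right)\right) 41 = \left(-78 - 5\right) 41 = \left(-83\right) 41 = -3403$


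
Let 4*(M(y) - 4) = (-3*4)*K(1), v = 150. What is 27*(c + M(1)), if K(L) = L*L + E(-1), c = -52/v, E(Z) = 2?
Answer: -3609/25 ≈ -144.36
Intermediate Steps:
c = -26/75 (c = -52/150 = -52*1/150 = -26/75 ≈ -0.34667)
K(L) = 2 + L² (K(L) = L*L + 2 = L² + 2 = 2 + L²)
M(y) = -5 (M(y) = 4 + ((-3*4)*(2 + 1²))/4 = 4 + (-12*(2 + 1))/4 = 4 + (-12*3)/4 = 4 + (¼)*(-36) = 4 - 9 = -5)
27*(c + M(1)) = 27*(-26/75 - 5) = 27*(-401/75) = -3609/25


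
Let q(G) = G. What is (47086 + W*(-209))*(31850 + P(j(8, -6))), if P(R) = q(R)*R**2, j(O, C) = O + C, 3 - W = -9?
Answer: 1420165924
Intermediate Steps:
W = 12 (W = 3 - 1*(-9) = 3 + 9 = 12)
j(O, C) = C + O
P(R) = R**3 (P(R) = R*R**2 = R**3)
(47086 + W*(-209))*(31850 + P(j(8, -6))) = (47086 + 12*(-209))*(31850 + (-6 + 8)**3) = (47086 - 2508)*(31850 + 2**3) = 44578*(31850 + 8) = 44578*31858 = 1420165924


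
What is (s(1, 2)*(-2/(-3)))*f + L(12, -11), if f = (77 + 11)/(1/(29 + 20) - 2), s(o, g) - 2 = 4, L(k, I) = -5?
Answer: -17733/97 ≈ -182.81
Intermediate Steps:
s(o, g) = 6 (s(o, g) = 2 + 4 = 6)
f = -4312/97 (f = 88/(1/49 - 2) = 88/(-97/49) = 88*(-49/97) = -4312/97 ≈ -44.454)
(s(1, 2)*(-2/(-3)))*f + L(12, -11) = (6*(-2/(-3)))*(-4312/97) - 5 = (6*(-2*(-1/3)))*(-4312/97) - 5 = (6*(2/3))*(-4312/97) - 5 = 4*(-4312/97) - 5 = -17248/97 - 5 = -17733/97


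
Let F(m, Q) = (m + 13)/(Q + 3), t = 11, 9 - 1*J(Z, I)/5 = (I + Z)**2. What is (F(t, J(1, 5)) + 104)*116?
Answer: 132472/11 ≈ 12043.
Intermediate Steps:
J(Z, I) = 45 - 5*(I + Z)**2
F(m, Q) = (13 + m)/(3 + Q)
(F(t, J(1, 5)) + 104)*116 = ((13 + 11)/(3 + (45 - 5*(5 + 1)**2)) + 104)*116 = (24/(3 + (45 - 5*6**2)) + 104)*116 = (24/(3 + (45 - 5*36)) + 104)*116 = (24/(3 + (45 - 180)) + 104)*116 = (24/(3 - 135) + 104)*116 = (24/(-132) + 104)*116 = (-1/132*24 + 104)*116 = (-2/11 + 104)*116 = (1142/11)*116 = 132472/11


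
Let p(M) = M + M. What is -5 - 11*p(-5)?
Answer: 105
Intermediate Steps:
p(M) = 2*M
-5 - 11*p(-5) = -5 - 22*(-5) = -5 - 11*(-10) = -5 + 110 = 105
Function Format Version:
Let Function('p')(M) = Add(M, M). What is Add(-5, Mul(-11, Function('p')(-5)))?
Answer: 105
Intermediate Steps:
Function('p')(M) = Mul(2, M)
Add(-5, Mul(-11, Function('p')(-5))) = Add(-5, Mul(-11, Mul(2, -5))) = Add(-5, Mul(-11, -10)) = Add(-5, 110) = 105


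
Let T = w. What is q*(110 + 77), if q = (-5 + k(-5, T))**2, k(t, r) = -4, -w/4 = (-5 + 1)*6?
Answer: 15147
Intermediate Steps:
w = 96 (w = -4*(-5 + 1)*6 = -(-16)*6 = -4*(-24) = 96)
T = 96
q = 81 (q = (-5 - 4)**2 = (-9)**2 = 81)
q*(110 + 77) = 81*(110 + 77) = 81*187 = 15147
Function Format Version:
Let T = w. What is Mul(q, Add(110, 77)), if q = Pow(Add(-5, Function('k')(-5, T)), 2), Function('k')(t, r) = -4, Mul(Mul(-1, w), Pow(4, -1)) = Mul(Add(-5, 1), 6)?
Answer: 15147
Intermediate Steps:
w = 96 (w = Mul(-4, Mul(Add(-5, 1), 6)) = Mul(-4, Mul(-4, 6)) = Mul(-4, -24) = 96)
T = 96
q = 81 (q = Pow(Add(-5, -4), 2) = Pow(-9, 2) = 81)
Mul(q, Add(110, 77)) = Mul(81, Add(110, 77)) = Mul(81, 187) = 15147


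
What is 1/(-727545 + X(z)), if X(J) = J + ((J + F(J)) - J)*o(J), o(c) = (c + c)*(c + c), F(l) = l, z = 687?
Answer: 1/1296243954 ≈ 7.7146e-10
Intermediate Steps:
o(c) = 4*c² (o(c) = (2*c)*(2*c) = 4*c²)
X(J) = J + 4*J³ (X(J) = J + ((J + J) - J)*(4*J²) = J + (2*J - J)*(4*J²) = J + J*(4*J²) = J + 4*J³)
1/(-727545 + X(z)) = 1/(-727545 + (687 + 4*687³)) = 1/(-727545 + (687 + 4*324242703)) = 1/(-727545 + (687 + 1296970812)) = 1/(-727545 + 1296971499) = 1/1296243954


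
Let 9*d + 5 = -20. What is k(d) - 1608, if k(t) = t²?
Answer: -129623/81 ≈ -1600.3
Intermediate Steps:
d = -25/9 (d = -5/9 + (⅑)*(-20) = -5/9 - 20/9 = -25/9 ≈ -2.7778)
k(d) - 1608 = (-25/9)² - 1608 = 625/81 - 1608 = -129623/81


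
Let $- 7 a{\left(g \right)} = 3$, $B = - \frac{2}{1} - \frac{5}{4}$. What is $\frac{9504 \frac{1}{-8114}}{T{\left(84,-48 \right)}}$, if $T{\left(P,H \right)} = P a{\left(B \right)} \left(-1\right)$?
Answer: $- \frac{132}{4057} \approx -0.032536$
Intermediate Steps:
$B = - \frac{13}{4}$ ($B = \left(-2\right) 1 - \frac{5}{4} = -2 - \frac{5}{4} = - \frac{13}{4} \approx -3.25$)
$a{\left(g \right)} = - \frac{3}{7}$ ($a{\left(g \right)} = \left(- \frac{1}{7}\right) 3 = - \frac{3}{7}$)
$T{\left(P,H \right)} = \frac{3 P}{7}$ ($T{\left(P,H \right)} = P \left(- \frac{3}{7}\right) \left(-1\right) = - \frac{3 P}{7} \left(-1\right) = \frac{3 P}{7}$)
$\frac{9504 \frac{1}{-8114}}{T{\left(84,-48 \right)}} = \frac{9504 \frac{1}{-8114}}{\frac{3}{7} \cdot 84} = \frac{9504 \left(- \frac{1}{8114}\right)}{36} = \left(- \frac{4752}{4057}\right) \frac{1}{36} = - \frac{132}{4057}$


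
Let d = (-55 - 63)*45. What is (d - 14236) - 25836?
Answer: -45382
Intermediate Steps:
d = -5310 (d = -118*45 = -5310)
(d - 14236) - 25836 = (-5310 - 14236) - 25836 = -19546 - 25836 = -45382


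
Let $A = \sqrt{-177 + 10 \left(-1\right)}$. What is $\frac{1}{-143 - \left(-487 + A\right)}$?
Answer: $\frac{344}{118523} + \frac{i \sqrt{187}}{118523} \approx 0.0029024 + 0.00011538 i$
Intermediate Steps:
$A = i \sqrt{187}$ ($A = \sqrt{-177 - 10} = \sqrt{-187} = i \sqrt{187} \approx 13.675 i$)
$\frac{1}{-143 - \left(-487 + A\right)} = \frac{1}{-143 + \left(487 - i \sqrt{187}\right)} = \frac{1}{344 - i \sqrt{187}}$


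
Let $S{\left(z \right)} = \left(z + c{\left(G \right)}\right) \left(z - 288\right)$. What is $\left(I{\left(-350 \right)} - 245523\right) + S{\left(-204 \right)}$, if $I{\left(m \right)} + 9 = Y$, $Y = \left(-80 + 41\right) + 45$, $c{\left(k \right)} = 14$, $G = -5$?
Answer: $-152046$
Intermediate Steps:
$Y = 6$ ($Y = -39 + 45 = 6$)
$I{\left(m \right)} = -3$ ($I{\left(m \right)} = -9 + 6 = -3$)
$S{\left(z \right)} = \left(-288 + z\right) \left(14 + z\right)$ ($S{\left(z \right)} = \left(z + 14\right) \left(z - 288\right) = \left(14 + z\right) \left(-288 + z\right) = \left(-288 + z\right) \left(14 + z\right)$)
$\left(I{\left(-350 \right)} - 245523\right) + S{\left(-204 \right)} = \left(-3 - 245523\right) - \left(-51864 - 41616\right) = -245526 + \left(-4032 + 41616 + 55896\right) = -245526 + 93480 = -152046$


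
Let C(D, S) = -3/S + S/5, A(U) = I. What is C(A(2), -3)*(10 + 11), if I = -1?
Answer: 42/5 ≈ 8.4000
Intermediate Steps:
A(U) = -1
C(D, S) = -3/S + S/5 (C(D, S) = -3/S + S*(1/5) = -3/S + S/5)
C(A(2), -3)*(10 + 11) = (-3/(-3) + (1/5)*(-3))*(10 + 11) = (-3*(-1/3) - 3/5)*21 = (1 - 3/5)*21 = (2/5)*21 = 42/5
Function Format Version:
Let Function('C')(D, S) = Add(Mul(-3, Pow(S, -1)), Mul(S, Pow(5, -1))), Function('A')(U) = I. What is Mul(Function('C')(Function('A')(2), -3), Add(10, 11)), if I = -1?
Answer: Rational(42, 5) ≈ 8.4000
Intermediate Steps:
Function('A')(U) = -1
Function('C')(D, S) = Add(Mul(-3, Pow(S, -1)), Mul(Rational(1, 5), S)) (Function('C')(D, S) = Add(Mul(-3, Pow(S, -1)), Mul(S, Rational(1, 5))) = Add(Mul(-3, Pow(S, -1)), Mul(Rational(1, 5), S)))
Mul(Function('C')(Function('A')(2), -3), Add(10, 11)) = Mul(Add(Mul(-3, Pow(-3, -1)), Mul(Rational(1, 5), -3)), Add(10, 11)) = Mul(Add(Mul(-3, Rational(-1, 3)), Rational(-3, 5)), 21) = Mul(Add(1, Rational(-3, 5)), 21) = Mul(Rational(2, 5), 21) = Rational(42, 5)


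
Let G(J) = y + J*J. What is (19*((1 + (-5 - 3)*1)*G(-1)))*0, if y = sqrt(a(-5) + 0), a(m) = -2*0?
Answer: 0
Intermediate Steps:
a(m) = 0
y = 0 (y = sqrt(0 + 0) = sqrt(0) = 0)
G(J) = J**2 (G(J) = 0 + J*J = 0 + J**2 = J**2)
(19*((1 + (-5 - 3)*1)*G(-1)))*0 = (19*((1 + (-5 - 3)*1)*(-1)**2))*0 = (19*((1 - 8*1)*1))*0 = (19*((1 - 8)*1))*0 = (19*(-7*1))*0 = (19*(-7))*0 = -133*0 = 0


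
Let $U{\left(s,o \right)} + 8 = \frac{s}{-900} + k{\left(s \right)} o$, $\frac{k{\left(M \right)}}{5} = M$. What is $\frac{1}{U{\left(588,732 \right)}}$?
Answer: $\frac{75}{161405351} \approx 4.6467 \cdot 10^{-7}$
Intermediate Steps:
$k{\left(M \right)} = 5 M$
$U{\left(s,o \right)} = -8 - \frac{s}{900} + 5 o s$ ($U{\left(s,o \right)} = -8 + \left(\frac{s}{-900} + 5 s o\right) = -8 + \left(- \frac{s}{900} + 5 o s\right) = -8 - \frac{s}{900} + 5 o s$)
$\frac{1}{U{\left(588,732 \right)}} = \frac{1}{-8 - \frac{49}{75} + 5 \cdot 732 \cdot 588} = \frac{1}{-8 - \frac{49}{75} + 2152080} = \frac{1}{\frac{161405351}{75}} = \frac{75}{161405351}$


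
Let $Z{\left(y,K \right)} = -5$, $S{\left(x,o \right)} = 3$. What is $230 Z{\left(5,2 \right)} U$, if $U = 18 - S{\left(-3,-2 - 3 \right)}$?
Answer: $-17250$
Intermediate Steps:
$U = 15$ ($U = 18 - 3 = 15$)
$230 Z{\left(5,2 \right)} U = 230 \left(\left(-5\right) 15\right) = 230 \left(-75\right) = -17250$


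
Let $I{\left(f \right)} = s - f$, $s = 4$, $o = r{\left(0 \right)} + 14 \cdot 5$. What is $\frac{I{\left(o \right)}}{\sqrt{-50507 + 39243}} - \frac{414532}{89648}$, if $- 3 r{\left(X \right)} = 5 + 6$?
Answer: $- \frac{103633}{22412} + \frac{17 i \sqrt{11}}{96} \approx -4.624 + 0.58732 i$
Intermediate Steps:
$r{\left(X \right)} = - \frac{11}{3}$ ($r{\left(X \right)} = - \frac{5 + 6}{3} = \left(- \frac{1}{3}\right) 11 = - \frac{11}{3}$)
$o = \frac{199}{3}$ ($o = - \frac{11}{3} + 14 \cdot 5 = - \frac{11}{3} + 70 = \frac{199}{3} \approx 66.333$)
$I{\left(f \right)} = 4 - f$
$\frac{I{\left(o \right)}}{\sqrt{-50507 + 39243}} - \frac{414532}{89648} = \frac{4 - \frac{199}{3}}{\sqrt{-50507 + 39243}} - \frac{414532}{89648} = \frac{4 - \frac{199}{3}}{\sqrt{-11264}} - \frac{103633}{22412} = - \frac{187}{3 \cdot 32 i \sqrt{11}} - \frac{103633}{22412} = - \frac{187 \left(- \frac{i \sqrt{11}}{352}\right)}{3} - \frac{103633}{22412} = \frac{17 i \sqrt{11}}{96} - \frac{103633}{22412} = - \frac{103633}{22412} + \frac{17 i \sqrt{11}}{96}$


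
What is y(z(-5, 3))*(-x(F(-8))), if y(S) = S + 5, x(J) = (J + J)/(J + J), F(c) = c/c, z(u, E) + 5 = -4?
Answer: 4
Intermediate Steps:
z(u, E) = -9 (z(u, E) = -5 - 4 = -9)
F(c) = 1
x(J) = 1 (x(J) = (2*J)/((2*J)) = (2*J)*(1/(2*J)) = 1)
y(S) = 5 + S
y(z(-5, 3))*(-x(F(-8))) = (5 - 9)*(-1*1) = -4*(-1) = 4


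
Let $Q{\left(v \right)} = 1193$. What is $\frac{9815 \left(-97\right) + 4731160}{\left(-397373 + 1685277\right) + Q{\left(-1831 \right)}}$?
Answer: $\frac{3779105}{1289097} \approx 2.9316$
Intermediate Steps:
$\frac{9815 \left(-97\right) + 4731160}{\left(-397373 + 1685277\right) + Q{\left(-1831 \right)}} = \frac{9815 \left(-97\right) + 4731160}{\left(-397373 + 1685277\right) + 1193} = \frac{-952055 + 4731160}{1287904 + 1193} = \frac{3779105}{1289097}$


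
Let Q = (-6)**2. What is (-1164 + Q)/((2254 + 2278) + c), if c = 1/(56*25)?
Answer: -1579200/6344801 ≈ -0.24890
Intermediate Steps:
Q = 36
c = 1/1400 ≈ 0.00071429
(-1164 + Q)/((2254 + 2278) + c) = (-1164 + 36)/((2254 + 2278) + 1/1400) = -1128/(4532 + 1/1400) = -1128/6344801/1400 = -1128*1400/6344801 = -1579200/6344801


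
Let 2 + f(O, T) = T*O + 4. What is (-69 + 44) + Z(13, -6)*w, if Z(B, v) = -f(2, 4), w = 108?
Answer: -1105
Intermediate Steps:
f(O, T) = 2 + O*T (f(O, T) = -2 + (T*O + 4) = -2 + (O*T + 4) = -2 + (4 + O*T) = 2 + O*T)
Z(B, v) = -10 (Z(B, v) = -(2 + 2*4) = -(2 + 8) = -1*10 = -10)
(-69 + 44) + Z(13, -6)*w = (-69 + 44) - 10*108 = -25 - 1080 = -1105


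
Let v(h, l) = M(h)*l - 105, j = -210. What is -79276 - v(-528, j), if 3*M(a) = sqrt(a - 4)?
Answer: -79171 + 140*I*sqrt(133) ≈ -79171.0 + 1614.6*I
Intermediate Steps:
M(a) = sqrt(-4 + a)/3 (M(a) = sqrt(a - 4)/3 = sqrt(-4 + a)/3)
v(h, l) = -105 + l*sqrt(-4 + h)/3 (v(h, l) = (sqrt(-4 + h)/3)*l - 105 = l*sqrt(-4 + h)/3 - 105 = -105 + l*sqrt(-4 + h)/3)
-79276 - v(-528, j) = -79276 - (-105 + (1/3)*(-210)*sqrt(-4 - 528)) = -79276 - (-105 + (1/3)*(-210)*sqrt(-532)) = -79276 - (-105 + (1/3)*(-210)*(2*I*sqrt(133))) = -79276 - (-105 - 140*I*sqrt(133)) = -79276 + (105 + 140*I*sqrt(133)) = -79171 + 140*I*sqrt(133)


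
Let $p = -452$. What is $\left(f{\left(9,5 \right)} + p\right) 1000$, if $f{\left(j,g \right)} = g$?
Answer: $-447000$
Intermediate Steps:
$\left(f{\left(9,5 \right)} + p\right) 1000 = \left(5 - 452\right) 1000 = \left(-447\right) 1000 = -447000$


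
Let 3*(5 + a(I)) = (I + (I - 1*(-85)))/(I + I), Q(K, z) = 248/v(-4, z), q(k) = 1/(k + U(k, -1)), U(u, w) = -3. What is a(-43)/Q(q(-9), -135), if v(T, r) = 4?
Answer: -1289/15996 ≈ -0.080583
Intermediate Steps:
q(k) = 1/(-3 + k) (q(k) = 1/(k - 3) = 1/(-3 + k))
Q(K, z) = 62 (Q(K, z) = 248/4 = 248*(¼) = 62)
a(I) = -5 + (85 + 2*I)/(6*I) (a(I) = -5 + ((I + (I - 1*(-85)))/(I + I))/3 = -5 + ((I + (I + 85))/((2*I)))/3 = -5 + ((I + (85 + I))*(1/(2*I)))/3 = -5 + ((85 + 2*I)*(1/(2*I)))/3 = -5 + ((85 + 2*I)/(2*I))/3 = -5 + (85 + 2*I)/(6*I))
a(-43)/Q(q(-9), -135) = ((⅙)*(85 - 28*(-43))/(-43))/62 = ((⅙)*(-1/43)*(85 + 1204))*(1/62) = ((⅙)*(-1/43)*1289)*(1/62) = -1289/258*1/62 = -1289/15996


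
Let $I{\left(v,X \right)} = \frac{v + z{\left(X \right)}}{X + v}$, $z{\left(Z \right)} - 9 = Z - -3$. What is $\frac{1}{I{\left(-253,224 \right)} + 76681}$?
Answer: $\frac{29}{2223766} \approx 1.3041 \cdot 10^{-5}$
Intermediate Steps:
$z{\left(Z \right)} = 12 + Z$ ($z{\left(Z \right)} = 9 + \left(Z - -3\right) = 9 + \left(Z + 3\right) = 9 + \left(3 + Z\right) = 12 + Z$)
$I{\left(v,X \right)} = \frac{12 + X + v}{X + v}$ ($I{\left(v,X \right)} = \frac{v + \left(12 + X\right)}{X + v} = \frac{12 + X + v}{X + v}$)
$\frac{1}{I{\left(-253,224 \right)} + 76681} = \frac{1}{\frac{12 + 224 - 253}{224 - 253} + 76681} = \frac{1}{\frac{1}{-29} \left(-17\right) + 76681} = \frac{1}{\left(- \frac{1}{29}\right) \left(-17\right) + 76681} = \frac{1}{\frac{17}{29} + 76681} = \frac{1}{\frac{2223766}{29}} = \frac{29}{2223766}$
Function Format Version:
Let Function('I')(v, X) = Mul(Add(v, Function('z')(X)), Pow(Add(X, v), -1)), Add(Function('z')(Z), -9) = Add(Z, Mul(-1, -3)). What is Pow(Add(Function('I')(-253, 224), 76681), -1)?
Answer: Rational(29, 2223766) ≈ 1.3041e-5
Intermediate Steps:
Function('z')(Z) = Add(12, Z) (Function('z')(Z) = Add(9, Add(Z, Mul(-1, -3))) = Add(9, Add(Z, 3)) = Add(9, Add(3, Z)) = Add(12, Z))
Function('I')(v, X) = Mul(Pow(Add(X, v), -1), Add(12, X, v)) (Function('I')(v, X) = Mul(Add(v, Add(12, X)), Pow(Add(X, v), -1)) = Mul(Add(12, X, v), Pow(Add(X, v), -1)) = Mul(Pow(Add(X, v), -1), Add(12, X, v)))
Pow(Add(Function('I')(-253, 224), 76681), -1) = Pow(Add(Mul(Pow(Add(224, -253), -1), Add(12, 224, -253)), 76681), -1) = Pow(Add(Mul(Pow(-29, -1), -17), 76681), -1) = Pow(Add(Mul(Rational(-1, 29), -17), 76681), -1) = Pow(Add(Rational(17, 29), 76681), -1) = Pow(Rational(2223766, 29), -1) = Rational(29, 2223766)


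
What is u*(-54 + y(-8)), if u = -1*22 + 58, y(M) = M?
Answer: -2232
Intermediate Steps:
u = 36 (u = -22 + 58 = 36)
u*(-54 + y(-8)) = 36*(-54 - 8) = 36*(-62) = -2232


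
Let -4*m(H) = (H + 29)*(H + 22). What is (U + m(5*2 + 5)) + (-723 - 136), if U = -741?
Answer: -2007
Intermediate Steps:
m(H) = -(22 + H)*(29 + H)/4 (m(H) = -(H + 29)*(H + 22)/4 = -(29 + H)*(22 + H)/4 = -(22 + H)*(29 + H)/4)
(U + m(5*2 + 5)) + (-723 - 136) = (-741 + (-319/2 - 51*(5*2 + 5)/4 - (5*2 + 5)²/4)) + (-723 - 136) = (-741 + (-319/2 - 51*(10 + 5)/4 - (10 + 5)²/4)) - 859 = (-741 + (-319/2 - 51/4*15 - ¼*15²)) - 859 = (-741 + (-319/2 - 765/4 - ¼*225)) - 859 = (-741 + (-319/2 - 765/4 - 225/4)) - 859 = (-741 - 407) - 859 = -1148 - 859 = -2007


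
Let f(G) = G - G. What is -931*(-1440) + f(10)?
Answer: 1340640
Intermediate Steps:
f(G) = 0
-931*(-1440) + f(10) = -931*(-1440) + 0 = 1340640 + 0 = 1340640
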